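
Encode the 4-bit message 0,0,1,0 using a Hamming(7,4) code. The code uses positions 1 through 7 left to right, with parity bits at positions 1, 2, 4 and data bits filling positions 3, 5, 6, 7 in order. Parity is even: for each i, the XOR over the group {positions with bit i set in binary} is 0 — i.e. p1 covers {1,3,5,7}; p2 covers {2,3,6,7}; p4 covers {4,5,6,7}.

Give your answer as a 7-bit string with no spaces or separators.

0101010

Place data at non-parity positions: p1 p2 0 p4 0 1 0
p1 (pos 1,3,5,7): XOR of data positions = 0⊕0⊕0 = 0
p2 (pos 2,3,6,7): XOR of data positions = 0⊕1⊕0 = 1
p4 (pos 4,5,6,7): XOR of data positions = 0⊕1⊕0 = 1
Codeword: 0101010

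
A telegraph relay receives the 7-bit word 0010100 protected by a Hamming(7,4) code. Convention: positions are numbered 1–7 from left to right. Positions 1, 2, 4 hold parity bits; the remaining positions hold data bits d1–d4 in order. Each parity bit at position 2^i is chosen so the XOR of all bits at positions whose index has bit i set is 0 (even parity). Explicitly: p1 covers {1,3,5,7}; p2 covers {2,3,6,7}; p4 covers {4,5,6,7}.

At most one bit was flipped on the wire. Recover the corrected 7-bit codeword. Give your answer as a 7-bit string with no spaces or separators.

0010110

s1 (pos 1,3,5,7): 0⊕1⊕1⊕0 = 0
s2 (pos 2,3,6,7): 0⊕1⊕0⊕0 = 1
s4 (pos 4,5,6,7): 0⊕1⊕0⊕0 = 1
Syndrome s4…s1 = 110 → error at position 6.
Flip position 6: 0010100 → 0010110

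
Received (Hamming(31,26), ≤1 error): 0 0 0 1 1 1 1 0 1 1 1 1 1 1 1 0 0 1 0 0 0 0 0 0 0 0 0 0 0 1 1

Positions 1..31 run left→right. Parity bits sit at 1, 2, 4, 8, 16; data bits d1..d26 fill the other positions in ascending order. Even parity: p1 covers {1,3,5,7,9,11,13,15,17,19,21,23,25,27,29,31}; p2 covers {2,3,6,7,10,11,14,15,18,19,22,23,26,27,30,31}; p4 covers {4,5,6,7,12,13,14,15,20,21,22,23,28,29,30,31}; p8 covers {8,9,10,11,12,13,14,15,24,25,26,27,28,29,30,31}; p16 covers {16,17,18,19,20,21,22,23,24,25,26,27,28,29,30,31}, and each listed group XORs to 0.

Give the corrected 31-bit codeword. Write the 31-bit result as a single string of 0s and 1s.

0001111011111110010000000010011

s1 (pos 1,3,5,7,9,11,13,15,17,19,21,23,25,27,29,31): 0⊕0⊕1⊕1⊕1⊕1⊕1⊕1⊕0⊕0⊕0⊕0⊕0⊕0⊕0⊕1 = 1
s2 (pos 2,3,6,7,10,11,14,15,18,19,22,23,26,27,30,31): 0⊕0⊕1⊕1⊕1⊕1⊕1⊕1⊕1⊕0⊕0⊕0⊕0⊕0⊕1⊕1 = 1
s4 (pos 4,5,6,7,12,13,14,15,20,21,22,23,28,29,30,31): 1⊕1⊕1⊕1⊕1⊕1⊕1⊕1⊕0⊕0⊕0⊕0⊕0⊕0⊕1⊕1 = 0
s8 (pos 8,9,10,11,12,13,14,15,24,25,26,27,28,29,30,31): 0⊕1⊕1⊕1⊕1⊕1⊕1⊕1⊕0⊕0⊕0⊕0⊕0⊕0⊕1⊕1 = 1
s16 (pos 16,17,18,19,20,21,22,23,24,25,26,27,28,29,30,31): 0⊕0⊕1⊕0⊕0⊕0⊕0⊕0⊕0⊕0⊕0⊕0⊕0⊕0⊕1⊕1 = 1
Syndrome s16…s1 = 11011 → error at position 27.
Flip position 27: 0001111011111110010000000000011 → 0001111011111110010000000010011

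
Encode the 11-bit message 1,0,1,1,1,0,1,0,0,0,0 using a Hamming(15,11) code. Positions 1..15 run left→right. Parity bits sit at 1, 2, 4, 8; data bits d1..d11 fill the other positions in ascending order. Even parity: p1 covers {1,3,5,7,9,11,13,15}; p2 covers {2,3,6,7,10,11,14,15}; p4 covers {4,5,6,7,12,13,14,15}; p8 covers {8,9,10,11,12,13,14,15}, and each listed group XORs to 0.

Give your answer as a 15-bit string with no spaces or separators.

Place data at non-parity positions: p1 p2 1 p4 0 1 1 p8 1 0 1 0 0 0 0
p1 (pos 1,3,5,7,9,11,13,15): XOR of data positions = 1⊕0⊕1⊕1⊕1⊕0⊕0 = 0
p2 (pos 2,3,6,7,10,11,14,15): XOR of data positions = 1⊕1⊕1⊕0⊕1⊕0⊕0 = 0
p4 (pos 4,5,6,7,12,13,14,15): XOR of data positions = 0⊕1⊕1⊕0⊕0⊕0⊕0 = 0
p8 (pos 8,9,10,11,12,13,14,15): XOR of data positions = 1⊕0⊕1⊕0⊕0⊕0⊕0 = 0
Codeword: 001001101010000

001001101010000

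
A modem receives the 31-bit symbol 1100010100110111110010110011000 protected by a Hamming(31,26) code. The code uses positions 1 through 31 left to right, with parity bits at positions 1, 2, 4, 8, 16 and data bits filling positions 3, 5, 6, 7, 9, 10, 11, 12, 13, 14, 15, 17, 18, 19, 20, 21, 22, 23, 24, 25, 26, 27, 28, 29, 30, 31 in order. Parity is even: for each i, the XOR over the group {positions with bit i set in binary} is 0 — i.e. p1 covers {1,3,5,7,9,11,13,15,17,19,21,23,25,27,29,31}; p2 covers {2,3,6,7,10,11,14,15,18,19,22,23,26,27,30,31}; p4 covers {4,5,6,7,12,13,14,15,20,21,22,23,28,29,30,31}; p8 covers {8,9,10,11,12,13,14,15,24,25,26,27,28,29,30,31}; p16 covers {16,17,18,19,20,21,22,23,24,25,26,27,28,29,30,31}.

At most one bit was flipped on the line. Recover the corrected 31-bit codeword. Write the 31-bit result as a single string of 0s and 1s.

s1 (pos 1,3,5,7,9,11,13,15,17,19,21,23,25,27,29,31): 1⊕0⊕0⊕0⊕0⊕1⊕0⊕1⊕1⊕0⊕1⊕1⊕0⊕1⊕0⊕0 = 1
s2 (pos 2,3,6,7,10,11,14,15,18,19,22,23,26,27,30,31): 1⊕0⊕1⊕0⊕0⊕1⊕1⊕1⊕1⊕0⊕0⊕1⊕0⊕1⊕0⊕0 = 0
s4 (pos 4,5,6,7,12,13,14,15,20,21,22,23,28,29,30,31): 0⊕0⊕1⊕0⊕1⊕0⊕1⊕1⊕0⊕1⊕0⊕1⊕1⊕0⊕0⊕0 = 1
s8 (pos 8,9,10,11,12,13,14,15,24,25,26,27,28,29,30,31): 1⊕0⊕0⊕1⊕1⊕0⊕1⊕1⊕1⊕0⊕0⊕1⊕1⊕0⊕0⊕0 = 0
s16 (pos 16,17,18,19,20,21,22,23,24,25,26,27,28,29,30,31): 1⊕1⊕1⊕0⊕0⊕1⊕0⊕1⊕1⊕0⊕0⊕1⊕1⊕0⊕0⊕0 = 0
Syndrome s16…s1 = 00101 → error at position 5.
Flip position 5: 1100010100110111110010110011000 → 1100110100110111110010110011000

1100110100110111110010110011000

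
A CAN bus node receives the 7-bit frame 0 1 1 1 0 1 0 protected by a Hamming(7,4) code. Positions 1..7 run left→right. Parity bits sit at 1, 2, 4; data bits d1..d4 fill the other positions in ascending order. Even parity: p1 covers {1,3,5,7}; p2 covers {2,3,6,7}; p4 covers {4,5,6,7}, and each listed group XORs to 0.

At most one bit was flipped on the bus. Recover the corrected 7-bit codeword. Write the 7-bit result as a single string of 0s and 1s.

0101010

s1 (pos 1,3,5,7): 0⊕1⊕0⊕0 = 1
s2 (pos 2,3,6,7): 1⊕1⊕1⊕0 = 1
s4 (pos 4,5,6,7): 1⊕0⊕1⊕0 = 0
Syndrome s4…s1 = 011 → error at position 3.
Flip position 3: 0111010 → 0101010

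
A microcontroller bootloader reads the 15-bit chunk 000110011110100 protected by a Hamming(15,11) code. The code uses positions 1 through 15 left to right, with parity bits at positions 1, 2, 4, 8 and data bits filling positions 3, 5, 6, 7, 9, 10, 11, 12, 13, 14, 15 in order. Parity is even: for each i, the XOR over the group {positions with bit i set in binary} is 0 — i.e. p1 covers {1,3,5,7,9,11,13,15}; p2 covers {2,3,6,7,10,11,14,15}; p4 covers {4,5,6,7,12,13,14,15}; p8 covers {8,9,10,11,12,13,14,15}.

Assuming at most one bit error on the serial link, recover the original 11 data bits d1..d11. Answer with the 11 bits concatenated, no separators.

s1 (pos 1,3,5,7,9,11,13,15): 0⊕0⊕1⊕0⊕1⊕1⊕1⊕0 = 0
s2 (pos 2,3,6,7,10,11,14,15): 0⊕0⊕0⊕0⊕1⊕1⊕0⊕0 = 0
s4 (pos 4,5,6,7,12,13,14,15): 1⊕1⊕0⊕0⊕0⊕1⊕0⊕0 = 1
s8 (pos 8,9,10,11,12,13,14,15): 1⊕1⊕1⊕1⊕0⊕1⊕0⊕0 = 1
Syndrome s8…s1 = 1100 → error at position 12.
Flip position 12: 000110011110100 → 000110011111100
Read data bits from positions 3,5,6,7,9,10,11,12,13,14,15: 01001111100

01001111100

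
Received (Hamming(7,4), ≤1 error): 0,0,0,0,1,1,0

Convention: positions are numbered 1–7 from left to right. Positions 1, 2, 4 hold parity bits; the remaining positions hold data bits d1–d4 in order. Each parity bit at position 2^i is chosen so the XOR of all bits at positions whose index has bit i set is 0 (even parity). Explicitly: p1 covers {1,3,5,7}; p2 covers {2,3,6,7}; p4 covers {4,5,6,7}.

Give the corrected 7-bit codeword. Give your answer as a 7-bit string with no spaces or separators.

0010110

s1 (pos 1,3,5,7): 0⊕0⊕1⊕0 = 1
s2 (pos 2,3,6,7): 0⊕0⊕1⊕0 = 1
s4 (pos 4,5,6,7): 0⊕1⊕1⊕0 = 0
Syndrome s4…s1 = 011 → error at position 3.
Flip position 3: 0000110 → 0010110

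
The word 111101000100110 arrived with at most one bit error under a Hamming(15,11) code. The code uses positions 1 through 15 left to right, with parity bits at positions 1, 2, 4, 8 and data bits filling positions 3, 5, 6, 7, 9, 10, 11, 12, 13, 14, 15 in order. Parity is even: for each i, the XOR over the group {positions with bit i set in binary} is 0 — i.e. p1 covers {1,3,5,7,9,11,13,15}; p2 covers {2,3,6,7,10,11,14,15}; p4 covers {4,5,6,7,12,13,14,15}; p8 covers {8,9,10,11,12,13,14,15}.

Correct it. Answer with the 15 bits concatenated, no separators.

s1 (pos 1,3,5,7,9,11,13,15): 1⊕1⊕0⊕0⊕0⊕0⊕1⊕0 = 1
s2 (pos 2,3,6,7,10,11,14,15): 1⊕1⊕1⊕0⊕1⊕0⊕1⊕0 = 1
s4 (pos 4,5,6,7,12,13,14,15): 1⊕0⊕1⊕0⊕0⊕1⊕1⊕0 = 0
s8 (pos 8,9,10,11,12,13,14,15): 0⊕0⊕1⊕0⊕0⊕1⊕1⊕0 = 1
Syndrome s8…s1 = 1011 → error at position 11.
Flip position 11: 111101000100110 → 111101000110110

111101000110110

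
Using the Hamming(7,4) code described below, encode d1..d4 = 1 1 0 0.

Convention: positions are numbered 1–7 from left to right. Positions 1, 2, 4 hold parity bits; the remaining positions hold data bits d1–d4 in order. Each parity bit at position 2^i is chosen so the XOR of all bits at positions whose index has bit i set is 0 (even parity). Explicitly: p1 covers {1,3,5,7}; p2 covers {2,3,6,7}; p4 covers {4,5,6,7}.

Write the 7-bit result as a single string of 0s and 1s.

Place data at non-parity positions: p1 p2 1 p4 1 0 0
p1 (pos 1,3,5,7): XOR of data positions = 1⊕1⊕0 = 0
p2 (pos 2,3,6,7): XOR of data positions = 1⊕0⊕0 = 1
p4 (pos 4,5,6,7): XOR of data positions = 1⊕0⊕0 = 1
Codeword: 0111100

0111100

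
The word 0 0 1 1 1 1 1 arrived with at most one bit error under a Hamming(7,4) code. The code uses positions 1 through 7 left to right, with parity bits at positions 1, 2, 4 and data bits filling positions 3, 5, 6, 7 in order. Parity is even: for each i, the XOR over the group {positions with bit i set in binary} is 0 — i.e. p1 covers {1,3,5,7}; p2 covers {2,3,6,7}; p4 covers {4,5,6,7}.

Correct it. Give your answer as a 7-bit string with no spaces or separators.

0001111

s1 (pos 1,3,5,7): 0⊕1⊕1⊕1 = 1
s2 (pos 2,3,6,7): 0⊕1⊕1⊕1 = 1
s4 (pos 4,5,6,7): 1⊕1⊕1⊕1 = 0
Syndrome s4…s1 = 011 → error at position 3.
Flip position 3: 0011111 → 0001111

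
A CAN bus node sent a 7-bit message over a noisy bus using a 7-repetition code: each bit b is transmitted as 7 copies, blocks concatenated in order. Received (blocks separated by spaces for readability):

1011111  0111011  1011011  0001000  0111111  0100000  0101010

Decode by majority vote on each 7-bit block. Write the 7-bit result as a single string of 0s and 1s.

1110100

Block 1 (1011111): 6 ones → 1
Block 2 (0111011): 5 ones → 1
Block 3 (1011011): 5 ones → 1
Block 4 (0001000): 1 one → 0
Block 5 (0111111): 6 ones → 1
Block 6 (0100000): 1 one → 0
Block 7 (0101010): 3 ones → 0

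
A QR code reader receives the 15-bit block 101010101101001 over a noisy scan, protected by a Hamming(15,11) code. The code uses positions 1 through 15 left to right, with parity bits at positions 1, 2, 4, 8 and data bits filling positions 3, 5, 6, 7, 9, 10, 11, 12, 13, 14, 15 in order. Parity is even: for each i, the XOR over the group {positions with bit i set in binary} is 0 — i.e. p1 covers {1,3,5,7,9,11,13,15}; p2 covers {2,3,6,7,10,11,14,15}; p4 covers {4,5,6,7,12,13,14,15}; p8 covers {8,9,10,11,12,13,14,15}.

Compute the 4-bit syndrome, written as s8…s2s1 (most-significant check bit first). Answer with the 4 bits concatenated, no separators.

0000

s1 (pos 1,3,5,7,9,11,13,15): 1⊕1⊕1⊕1⊕1⊕0⊕0⊕1 = 0
s2 (pos 2,3,6,7,10,11,14,15): 0⊕1⊕0⊕1⊕1⊕0⊕0⊕1 = 0
s4 (pos 4,5,6,7,12,13,14,15): 0⊕1⊕0⊕1⊕1⊕0⊕0⊕1 = 0
s8 (pos 8,9,10,11,12,13,14,15): 0⊕1⊕1⊕0⊕1⊕0⊕0⊕1 = 0
Syndrome s8…s1 = 0000 → no error.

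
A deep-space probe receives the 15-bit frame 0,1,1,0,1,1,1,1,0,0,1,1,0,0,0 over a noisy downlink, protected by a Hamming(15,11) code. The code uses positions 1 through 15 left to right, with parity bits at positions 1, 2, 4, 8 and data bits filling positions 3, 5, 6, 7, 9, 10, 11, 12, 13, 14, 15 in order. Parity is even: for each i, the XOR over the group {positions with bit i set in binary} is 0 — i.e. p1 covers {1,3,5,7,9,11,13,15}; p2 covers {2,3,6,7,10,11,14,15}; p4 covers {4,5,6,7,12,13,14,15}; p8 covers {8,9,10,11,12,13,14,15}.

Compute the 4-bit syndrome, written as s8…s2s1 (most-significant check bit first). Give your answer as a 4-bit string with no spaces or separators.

s1 (pos 1,3,5,7,9,11,13,15): 0⊕1⊕1⊕1⊕0⊕1⊕0⊕0 = 0
s2 (pos 2,3,6,7,10,11,14,15): 1⊕1⊕1⊕1⊕0⊕1⊕0⊕0 = 1
s4 (pos 4,5,6,7,12,13,14,15): 0⊕1⊕1⊕1⊕1⊕0⊕0⊕0 = 0
s8 (pos 8,9,10,11,12,13,14,15): 1⊕0⊕0⊕1⊕1⊕0⊕0⊕0 = 1
Syndrome s8…s1 = 1010 → error at position 10.

1010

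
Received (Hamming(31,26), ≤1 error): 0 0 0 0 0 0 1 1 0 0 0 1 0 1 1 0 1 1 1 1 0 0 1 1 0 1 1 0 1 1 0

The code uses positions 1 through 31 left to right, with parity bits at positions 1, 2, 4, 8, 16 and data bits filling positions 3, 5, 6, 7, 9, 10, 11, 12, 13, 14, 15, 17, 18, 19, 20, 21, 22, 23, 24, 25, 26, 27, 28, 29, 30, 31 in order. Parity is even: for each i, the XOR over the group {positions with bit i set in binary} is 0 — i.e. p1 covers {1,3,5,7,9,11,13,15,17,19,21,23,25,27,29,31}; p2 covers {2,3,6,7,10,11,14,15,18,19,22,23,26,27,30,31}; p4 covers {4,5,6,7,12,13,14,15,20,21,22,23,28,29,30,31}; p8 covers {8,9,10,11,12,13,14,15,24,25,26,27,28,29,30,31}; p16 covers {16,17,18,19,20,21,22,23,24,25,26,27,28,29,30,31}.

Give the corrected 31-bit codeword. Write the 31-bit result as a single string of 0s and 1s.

s1 (pos 1,3,5,7,9,11,13,15,17,19,21,23,25,27,29,31): 0⊕0⊕0⊕1⊕0⊕0⊕0⊕1⊕1⊕1⊕0⊕1⊕0⊕1⊕1⊕0 = 1
s2 (pos 2,3,6,7,10,11,14,15,18,19,22,23,26,27,30,31): 0⊕0⊕0⊕1⊕0⊕0⊕1⊕1⊕1⊕1⊕0⊕1⊕1⊕1⊕1⊕0 = 1
s4 (pos 4,5,6,7,12,13,14,15,20,21,22,23,28,29,30,31): 0⊕0⊕0⊕1⊕1⊕0⊕1⊕1⊕1⊕0⊕0⊕1⊕0⊕1⊕1⊕0 = 0
s8 (pos 8,9,10,11,12,13,14,15,24,25,26,27,28,29,30,31): 1⊕0⊕0⊕0⊕1⊕0⊕1⊕1⊕1⊕0⊕1⊕1⊕0⊕1⊕1⊕0 = 1
s16 (pos 16,17,18,19,20,21,22,23,24,25,26,27,28,29,30,31): 0⊕1⊕1⊕1⊕1⊕0⊕0⊕1⊕1⊕0⊕1⊕1⊕0⊕1⊕1⊕0 = 0
Syndrome s16…s1 = 01011 → error at position 11.
Flip position 11: 0000001100010110111100110110110 → 0000001100110110111100110110110

0000001100110110111100110110110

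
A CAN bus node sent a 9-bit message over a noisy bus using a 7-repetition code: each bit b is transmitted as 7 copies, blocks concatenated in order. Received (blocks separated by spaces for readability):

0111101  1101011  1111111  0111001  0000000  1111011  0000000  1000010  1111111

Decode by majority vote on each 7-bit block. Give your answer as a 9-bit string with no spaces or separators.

111101001

Block 1 (0111101): 5 ones → 1
Block 2 (1101011): 5 ones → 1
Block 3 (1111111): 7 ones → 1
Block 4 (0111001): 4 ones → 1
Block 5 (0000000): 0 ones → 0
Block 6 (1111011): 6 ones → 1
Block 7 (0000000): 0 ones → 0
Block 8 (1000010): 2 ones → 0
Block 9 (1111111): 7 ones → 1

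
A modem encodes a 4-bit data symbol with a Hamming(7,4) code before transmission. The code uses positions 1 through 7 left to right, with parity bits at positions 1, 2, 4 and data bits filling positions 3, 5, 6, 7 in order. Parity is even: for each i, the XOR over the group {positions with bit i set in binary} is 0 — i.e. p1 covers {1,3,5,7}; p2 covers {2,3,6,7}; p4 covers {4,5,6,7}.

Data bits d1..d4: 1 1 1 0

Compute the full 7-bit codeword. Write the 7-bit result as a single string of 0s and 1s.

Place data at non-parity positions: p1 p2 1 p4 1 1 0
p1 (pos 1,3,5,7): XOR of data positions = 1⊕1⊕0 = 0
p2 (pos 2,3,6,7): XOR of data positions = 1⊕1⊕0 = 0
p4 (pos 4,5,6,7): XOR of data positions = 1⊕1⊕0 = 0
Codeword: 0010110

0010110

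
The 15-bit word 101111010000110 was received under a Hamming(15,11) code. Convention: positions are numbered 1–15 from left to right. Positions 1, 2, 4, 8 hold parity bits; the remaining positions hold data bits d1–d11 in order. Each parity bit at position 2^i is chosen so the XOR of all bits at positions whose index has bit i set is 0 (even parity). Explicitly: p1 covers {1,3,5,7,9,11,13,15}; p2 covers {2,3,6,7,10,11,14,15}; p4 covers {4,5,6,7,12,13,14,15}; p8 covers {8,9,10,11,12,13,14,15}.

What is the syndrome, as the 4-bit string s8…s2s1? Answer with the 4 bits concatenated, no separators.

s1 (pos 1,3,5,7,9,11,13,15): 1⊕1⊕1⊕0⊕0⊕0⊕1⊕0 = 0
s2 (pos 2,3,6,7,10,11,14,15): 0⊕1⊕1⊕0⊕0⊕0⊕1⊕0 = 1
s4 (pos 4,5,6,7,12,13,14,15): 1⊕1⊕1⊕0⊕0⊕1⊕1⊕0 = 1
s8 (pos 8,9,10,11,12,13,14,15): 1⊕0⊕0⊕0⊕0⊕1⊕1⊕0 = 1
Syndrome s8…s1 = 1110 → error at position 14.

1110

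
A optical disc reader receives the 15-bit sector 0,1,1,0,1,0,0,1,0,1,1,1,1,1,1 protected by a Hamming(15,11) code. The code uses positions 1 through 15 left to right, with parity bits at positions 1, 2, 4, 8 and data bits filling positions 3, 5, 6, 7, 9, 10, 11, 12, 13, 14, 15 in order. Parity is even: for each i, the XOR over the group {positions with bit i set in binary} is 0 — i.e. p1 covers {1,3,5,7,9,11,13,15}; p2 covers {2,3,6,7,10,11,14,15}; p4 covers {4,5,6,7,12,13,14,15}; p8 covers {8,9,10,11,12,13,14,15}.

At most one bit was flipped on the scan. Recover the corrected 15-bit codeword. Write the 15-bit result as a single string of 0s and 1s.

011010010111011

s1 (pos 1,3,5,7,9,11,13,15): 0⊕1⊕1⊕0⊕0⊕1⊕1⊕1 = 1
s2 (pos 2,3,6,7,10,11,14,15): 1⊕1⊕0⊕0⊕1⊕1⊕1⊕1 = 0
s4 (pos 4,5,6,7,12,13,14,15): 0⊕1⊕0⊕0⊕1⊕1⊕1⊕1 = 1
s8 (pos 8,9,10,11,12,13,14,15): 1⊕0⊕1⊕1⊕1⊕1⊕1⊕1 = 1
Syndrome s8…s1 = 1101 → error at position 13.
Flip position 13: 011010010111111 → 011010010111011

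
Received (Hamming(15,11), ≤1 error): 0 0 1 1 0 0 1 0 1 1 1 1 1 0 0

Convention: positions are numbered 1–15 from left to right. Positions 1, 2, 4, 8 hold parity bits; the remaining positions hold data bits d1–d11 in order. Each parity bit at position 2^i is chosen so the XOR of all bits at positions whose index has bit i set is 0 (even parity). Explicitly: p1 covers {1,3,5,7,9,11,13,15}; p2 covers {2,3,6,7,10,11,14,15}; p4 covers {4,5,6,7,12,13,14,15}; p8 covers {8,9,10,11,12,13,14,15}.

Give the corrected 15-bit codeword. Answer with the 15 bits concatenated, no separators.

001100100111100

s1 (pos 1,3,5,7,9,11,13,15): 0⊕1⊕0⊕1⊕1⊕1⊕1⊕0 = 1
s2 (pos 2,3,6,7,10,11,14,15): 0⊕1⊕0⊕1⊕1⊕1⊕0⊕0 = 0
s4 (pos 4,5,6,7,12,13,14,15): 1⊕0⊕0⊕1⊕1⊕1⊕0⊕0 = 0
s8 (pos 8,9,10,11,12,13,14,15): 0⊕1⊕1⊕1⊕1⊕1⊕0⊕0 = 1
Syndrome s8…s1 = 1001 → error at position 9.
Flip position 9: 001100101111100 → 001100100111100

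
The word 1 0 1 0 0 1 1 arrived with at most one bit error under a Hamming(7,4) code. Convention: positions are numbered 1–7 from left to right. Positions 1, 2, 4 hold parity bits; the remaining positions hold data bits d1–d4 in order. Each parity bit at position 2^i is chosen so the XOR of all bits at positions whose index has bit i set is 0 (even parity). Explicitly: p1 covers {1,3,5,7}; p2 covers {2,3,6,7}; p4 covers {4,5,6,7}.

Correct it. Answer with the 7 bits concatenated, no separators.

s1 (pos 1,3,5,7): 1⊕1⊕0⊕1 = 1
s2 (pos 2,3,6,7): 0⊕1⊕1⊕1 = 1
s4 (pos 4,5,6,7): 0⊕0⊕1⊕1 = 0
Syndrome s4…s1 = 011 → error at position 3.
Flip position 3: 1010011 → 1000011

1000011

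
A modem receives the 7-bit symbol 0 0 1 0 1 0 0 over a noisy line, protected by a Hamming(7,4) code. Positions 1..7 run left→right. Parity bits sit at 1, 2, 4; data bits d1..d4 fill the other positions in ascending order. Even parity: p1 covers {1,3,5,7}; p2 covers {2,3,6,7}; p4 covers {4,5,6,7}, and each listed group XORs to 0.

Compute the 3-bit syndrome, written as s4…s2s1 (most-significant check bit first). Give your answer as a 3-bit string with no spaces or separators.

s1 (pos 1,3,5,7): 0⊕1⊕1⊕0 = 0
s2 (pos 2,3,6,7): 0⊕1⊕0⊕0 = 1
s4 (pos 4,5,6,7): 0⊕1⊕0⊕0 = 1
Syndrome s4…s1 = 110 → error at position 6.

110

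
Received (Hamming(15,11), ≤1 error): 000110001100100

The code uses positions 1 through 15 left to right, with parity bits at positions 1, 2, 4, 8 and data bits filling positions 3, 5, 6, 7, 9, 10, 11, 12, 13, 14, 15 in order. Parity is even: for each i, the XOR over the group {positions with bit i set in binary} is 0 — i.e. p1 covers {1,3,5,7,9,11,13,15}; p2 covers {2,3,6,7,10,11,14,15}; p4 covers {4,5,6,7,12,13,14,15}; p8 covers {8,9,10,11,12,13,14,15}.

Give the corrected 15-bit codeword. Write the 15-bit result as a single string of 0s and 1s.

000110001100101

s1 (pos 1,3,5,7,9,11,13,15): 0⊕0⊕1⊕0⊕1⊕0⊕1⊕0 = 1
s2 (pos 2,3,6,7,10,11,14,15): 0⊕0⊕0⊕0⊕1⊕0⊕0⊕0 = 1
s4 (pos 4,5,6,7,12,13,14,15): 1⊕1⊕0⊕0⊕0⊕1⊕0⊕0 = 1
s8 (pos 8,9,10,11,12,13,14,15): 0⊕1⊕1⊕0⊕0⊕1⊕0⊕0 = 1
Syndrome s8…s1 = 1111 → error at position 15.
Flip position 15: 000110001100100 → 000110001100101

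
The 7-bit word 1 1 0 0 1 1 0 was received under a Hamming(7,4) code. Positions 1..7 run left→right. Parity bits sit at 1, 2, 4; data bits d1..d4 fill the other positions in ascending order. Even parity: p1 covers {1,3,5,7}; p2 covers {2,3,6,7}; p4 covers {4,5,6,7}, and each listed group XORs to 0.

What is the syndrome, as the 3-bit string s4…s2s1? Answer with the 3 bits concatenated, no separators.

000

s1 (pos 1,3,5,7): 1⊕0⊕1⊕0 = 0
s2 (pos 2,3,6,7): 1⊕0⊕1⊕0 = 0
s4 (pos 4,5,6,7): 0⊕1⊕1⊕0 = 0
Syndrome s4…s1 = 000 → no error.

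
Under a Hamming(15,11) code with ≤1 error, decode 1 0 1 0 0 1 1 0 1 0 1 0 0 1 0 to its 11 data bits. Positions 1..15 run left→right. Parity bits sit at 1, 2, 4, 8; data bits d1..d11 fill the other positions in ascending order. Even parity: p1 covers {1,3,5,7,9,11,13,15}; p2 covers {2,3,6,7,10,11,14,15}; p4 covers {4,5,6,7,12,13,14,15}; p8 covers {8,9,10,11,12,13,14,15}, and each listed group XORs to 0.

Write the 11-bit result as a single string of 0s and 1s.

10111010011

s1 (pos 1,3,5,7,9,11,13,15): 1⊕1⊕0⊕1⊕1⊕1⊕0⊕0 = 1
s2 (pos 2,3,6,7,10,11,14,15): 0⊕1⊕1⊕1⊕0⊕1⊕1⊕0 = 1
s4 (pos 4,5,6,7,12,13,14,15): 0⊕0⊕1⊕1⊕0⊕0⊕1⊕0 = 1
s8 (pos 8,9,10,11,12,13,14,15): 0⊕1⊕0⊕1⊕0⊕0⊕1⊕0 = 1
Syndrome s8…s1 = 1111 → error at position 15.
Flip position 15: 101001101010010 → 101001101010011
Read data bits from positions 3,5,6,7,9,10,11,12,13,14,15: 10111010011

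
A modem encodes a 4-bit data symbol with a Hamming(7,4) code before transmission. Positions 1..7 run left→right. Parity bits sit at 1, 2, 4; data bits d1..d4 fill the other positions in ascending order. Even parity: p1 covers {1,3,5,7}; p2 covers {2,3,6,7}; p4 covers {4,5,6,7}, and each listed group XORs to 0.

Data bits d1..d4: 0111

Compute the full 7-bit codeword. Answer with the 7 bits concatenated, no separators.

0001111

Place data at non-parity positions: p1 p2 0 p4 1 1 1
p1 (pos 1,3,5,7): XOR of data positions = 0⊕1⊕1 = 0
p2 (pos 2,3,6,7): XOR of data positions = 0⊕1⊕1 = 0
p4 (pos 4,5,6,7): XOR of data positions = 1⊕1⊕1 = 1
Codeword: 0001111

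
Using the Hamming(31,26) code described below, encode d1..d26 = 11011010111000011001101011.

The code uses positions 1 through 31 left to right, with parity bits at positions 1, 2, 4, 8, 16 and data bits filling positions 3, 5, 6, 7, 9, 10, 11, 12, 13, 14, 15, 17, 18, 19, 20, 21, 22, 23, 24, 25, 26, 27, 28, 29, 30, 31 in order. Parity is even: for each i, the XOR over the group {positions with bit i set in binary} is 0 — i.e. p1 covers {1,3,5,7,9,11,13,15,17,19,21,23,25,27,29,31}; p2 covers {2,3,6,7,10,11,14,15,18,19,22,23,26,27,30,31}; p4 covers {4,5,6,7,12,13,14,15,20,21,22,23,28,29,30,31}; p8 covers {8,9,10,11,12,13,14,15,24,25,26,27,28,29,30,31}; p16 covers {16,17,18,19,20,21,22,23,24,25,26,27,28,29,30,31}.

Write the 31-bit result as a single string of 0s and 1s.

0110101010101111000011001101011

Place data at non-parity positions: p1 p2 1 p4 1 0 1 p8 1 0 1 0 1 1 1 p16 0 0 0 0 1 1 0 0 1 1 0 1 0 1 1
p1 (pos 1,3,5,7,9,11,13,15,17,19,21,23,25,27,29,31): XOR of data positions = 1⊕1⊕1⊕1⊕1⊕1⊕1⊕0⊕0⊕1⊕0⊕1⊕0⊕0⊕1 = 0
p2 (pos 2,3,6,7,10,11,14,15,18,19,22,23,26,27,30,31): XOR of data positions = 1⊕0⊕1⊕0⊕1⊕1⊕1⊕0⊕0⊕1⊕0⊕1⊕0⊕1⊕1 = 1
p4 (pos 4,5,6,7,12,13,14,15,20,21,22,23,28,29,30,31): XOR of data positions = 1⊕0⊕1⊕0⊕1⊕1⊕1⊕0⊕1⊕1⊕0⊕1⊕0⊕1⊕1 = 0
p8 (pos 8,9,10,11,12,13,14,15,24,25,26,27,28,29,30,31): XOR of data positions = 1⊕0⊕1⊕0⊕1⊕1⊕1⊕0⊕1⊕1⊕0⊕1⊕0⊕1⊕1 = 0
p16 (pos 16,17,18,19,20,21,22,23,24,25,26,27,28,29,30,31): XOR of data positions = 0⊕0⊕0⊕0⊕1⊕1⊕0⊕0⊕1⊕1⊕0⊕1⊕0⊕1⊕1 = 1
Codeword: 0110101010101111000011001101011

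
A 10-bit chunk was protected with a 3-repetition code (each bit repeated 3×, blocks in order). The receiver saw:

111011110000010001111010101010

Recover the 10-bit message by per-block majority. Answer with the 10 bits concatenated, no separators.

1110001010

Block 1 (111): 3 ones → 1
Block 2 (011): 2 ones → 1
Block 3 (110): 2 ones → 1
Block 4 (000): 0 ones → 0
Block 5 (010): 1 one → 0
Block 6 (001): 1 one → 0
Block 7 (111): 3 ones → 1
Block 8 (010): 1 one → 0
Block 9 (101): 2 ones → 1
Block 10 (010): 1 one → 0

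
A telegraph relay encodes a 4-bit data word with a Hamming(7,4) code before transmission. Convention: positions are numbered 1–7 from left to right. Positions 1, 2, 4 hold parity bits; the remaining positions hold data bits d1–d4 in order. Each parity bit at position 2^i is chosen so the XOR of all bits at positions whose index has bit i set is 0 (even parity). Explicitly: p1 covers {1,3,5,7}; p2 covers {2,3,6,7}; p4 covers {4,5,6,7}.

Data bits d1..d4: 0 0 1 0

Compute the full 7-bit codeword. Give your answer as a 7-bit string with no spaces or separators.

0101010

Place data at non-parity positions: p1 p2 0 p4 0 1 0
p1 (pos 1,3,5,7): XOR of data positions = 0⊕0⊕0 = 0
p2 (pos 2,3,6,7): XOR of data positions = 0⊕1⊕0 = 1
p4 (pos 4,5,6,7): XOR of data positions = 0⊕1⊕0 = 1
Codeword: 0101010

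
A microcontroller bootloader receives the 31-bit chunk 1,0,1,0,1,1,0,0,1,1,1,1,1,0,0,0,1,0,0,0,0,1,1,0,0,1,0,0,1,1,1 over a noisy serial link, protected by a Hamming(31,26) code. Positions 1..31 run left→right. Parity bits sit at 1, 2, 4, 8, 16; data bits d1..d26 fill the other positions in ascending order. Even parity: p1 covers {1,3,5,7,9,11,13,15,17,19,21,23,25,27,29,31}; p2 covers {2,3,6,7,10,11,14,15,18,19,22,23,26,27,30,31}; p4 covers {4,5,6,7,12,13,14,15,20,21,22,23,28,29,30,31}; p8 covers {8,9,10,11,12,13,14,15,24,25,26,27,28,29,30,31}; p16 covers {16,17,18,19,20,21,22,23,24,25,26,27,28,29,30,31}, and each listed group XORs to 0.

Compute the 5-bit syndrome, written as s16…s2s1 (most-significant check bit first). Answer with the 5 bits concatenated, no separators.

11110

s1 (pos 1,3,5,7,9,11,13,15,17,19,21,23,25,27,29,31): 1⊕1⊕1⊕0⊕1⊕1⊕1⊕0⊕1⊕0⊕0⊕1⊕0⊕0⊕1⊕1 = 0
s2 (pos 2,3,6,7,10,11,14,15,18,19,22,23,26,27,30,31): 0⊕1⊕1⊕0⊕1⊕1⊕0⊕0⊕0⊕0⊕1⊕1⊕1⊕0⊕1⊕1 = 1
s4 (pos 4,5,6,7,12,13,14,15,20,21,22,23,28,29,30,31): 0⊕1⊕1⊕0⊕1⊕1⊕0⊕0⊕0⊕0⊕1⊕1⊕0⊕1⊕1⊕1 = 1
s8 (pos 8,9,10,11,12,13,14,15,24,25,26,27,28,29,30,31): 0⊕1⊕1⊕1⊕1⊕1⊕0⊕0⊕0⊕0⊕1⊕0⊕0⊕1⊕1⊕1 = 1
s16 (pos 16,17,18,19,20,21,22,23,24,25,26,27,28,29,30,31): 0⊕1⊕0⊕0⊕0⊕0⊕1⊕1⊕0⊕0⊕1⊕0⊕0⊕1⊕1⊕1 = 1
Syndrome s16…s1 = 11110 → error at position 30.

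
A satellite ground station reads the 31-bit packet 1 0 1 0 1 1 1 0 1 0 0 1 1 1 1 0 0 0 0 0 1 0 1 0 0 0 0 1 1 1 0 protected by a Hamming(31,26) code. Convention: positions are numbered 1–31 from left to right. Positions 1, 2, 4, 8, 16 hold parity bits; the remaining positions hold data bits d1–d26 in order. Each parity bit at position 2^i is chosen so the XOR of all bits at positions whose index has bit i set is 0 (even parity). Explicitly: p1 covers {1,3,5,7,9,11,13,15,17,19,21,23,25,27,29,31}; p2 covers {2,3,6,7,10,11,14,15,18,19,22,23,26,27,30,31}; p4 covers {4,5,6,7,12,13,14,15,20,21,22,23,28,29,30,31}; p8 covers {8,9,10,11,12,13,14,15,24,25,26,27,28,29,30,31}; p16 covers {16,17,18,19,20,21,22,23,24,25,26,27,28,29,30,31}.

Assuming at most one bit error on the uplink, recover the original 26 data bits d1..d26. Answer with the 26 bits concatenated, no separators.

s1 (pos 1,3,5,7,9,11,13,15,17,19,21,23,25,27,29,31): 1⊕1⊕1⊕1⊕1⊕0⊕1⊕1⊕0⊕0⊕1⊕1⊕0⊕0⊕1⊕0 = 0
s2 (pos 2,3,6,7,10,11,14,15,18,19,22,23,26,27,30,31): 0⊕1⊕1⊕1⊕0⊕0⊕1⊕1⊕0⊕0⊕0⊕1⊕0⊕0⊕1⊕0 = 1
s4 (pos 4,5,6,7,12,13,14,15,20,21,22,23,28,29,30,31): 0⊕1⊕1⊕1⊕1⊕1⊕1⊕1⊕0⊕1⊕0⊕1⊕1⊕1⊕1⊕0 = 0
s8 (pos 8,9,10,11,12,13,14,15,24,25,26,27,28,29,30,31): 0⊕1⊕0⊕0⊕1⊕1⊕1⊕1⊕0⊕0⊕0⊕0⊕1⊕1⊕1⊕0 = 0
s16 (pos 16,17,18,19,20,21,22,23,24,25,26,27,28,29,30,31): 0⊕0⊕0⊕0⊕0⊕1⊕0⊕1⊕0⊕0⊕0⊕0⊕1⊕1⊕1⊕0 = 1
Syndrome s16…s1 = 10010 → error at position 18.
Flip position 18: 1010111010011110000010100001110 → 1010111010011110010010100001110
Read data bits from positions 3,5,6,7,9,10,11,12,13,14,15,17,18,19,20,21,22,23,24,25,26,27,28,29,30,31: 11111001111010010100001110

11111001111010010100001110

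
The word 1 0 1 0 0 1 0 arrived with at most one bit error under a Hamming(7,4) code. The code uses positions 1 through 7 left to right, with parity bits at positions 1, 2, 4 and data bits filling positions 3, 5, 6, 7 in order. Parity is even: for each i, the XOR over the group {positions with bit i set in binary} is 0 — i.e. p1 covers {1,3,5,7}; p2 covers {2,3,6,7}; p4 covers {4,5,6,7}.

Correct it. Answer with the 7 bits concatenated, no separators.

s1 (pos 1,3,5,7): 1⊕1⊕0⊕0 = 0
s2 (pos 2,3,6,7): 0⊕1⊕1⊕0 = 0
s4 (pos 4,5,6,7): 0⊕0⊕1⊕0 = 1
Syndrome s4…s1 = 100 → error at position 4.
Flip position 4: 1010010 → 1011010

1011010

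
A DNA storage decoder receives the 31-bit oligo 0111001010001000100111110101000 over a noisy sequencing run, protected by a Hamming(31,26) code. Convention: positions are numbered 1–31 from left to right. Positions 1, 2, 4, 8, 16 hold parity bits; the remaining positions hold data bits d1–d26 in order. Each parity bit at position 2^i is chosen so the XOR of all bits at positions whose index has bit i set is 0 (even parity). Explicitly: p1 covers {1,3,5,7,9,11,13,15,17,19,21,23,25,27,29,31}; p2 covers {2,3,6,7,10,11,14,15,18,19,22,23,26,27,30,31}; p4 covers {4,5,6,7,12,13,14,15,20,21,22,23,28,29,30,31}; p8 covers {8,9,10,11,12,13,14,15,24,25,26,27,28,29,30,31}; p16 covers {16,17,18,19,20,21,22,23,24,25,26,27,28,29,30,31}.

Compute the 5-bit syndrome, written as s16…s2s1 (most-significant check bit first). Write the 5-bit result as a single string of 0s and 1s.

01001

s1 (pos 1,3,5,7,9,11,13,15,17,19,21,23,25,27,29,31): 0⊕1⊕0⊕1⊕1⊕0⊕1⊕0⊕1⊕0⊕1⊕1⊕0⊕0⊕0⊕0 = 1
s2 (pos 2,3,6,7,10,11,14,15,18,19,22,23,26,27,30,31): 1⊕1⊕0⊕1⊕0⊕0⊕0⊕0⊕0⊕0⊕1⊕1⊕1⊕0⊕0⊕0 = 0
s4 (pos 4,5,6,7,12,13,14,15,20,21,22,23,28,29,30,31): 1⊕0⊕0⊕1⊕0⊕1⊕0⊕0⊕1⊕1⊕1⊕1⊕1⊕0⊕0⊕0 = 0
s8 (pos 8,9,10,11,12,13,14,15,24,25,26,27,28,29,30,31): 0⊕1⊕0⊕0⊕0⊕1⊕0⊕0⊕1⊕0⊕1⊕0⊕1⊕0⊕0⊕0 = 1
s16 (pos 16,17,18,19,20,21,22,23,24,25,26,27,28,29,30,31): 0⊕1⊕0⊕0⊕1⊕1⊕1⊕1⊕1⊕0⊕1⊕0⊕1⊕0⊕0⊕0 = 0
Syndrome s16…s1 = 01001 → error at position 9.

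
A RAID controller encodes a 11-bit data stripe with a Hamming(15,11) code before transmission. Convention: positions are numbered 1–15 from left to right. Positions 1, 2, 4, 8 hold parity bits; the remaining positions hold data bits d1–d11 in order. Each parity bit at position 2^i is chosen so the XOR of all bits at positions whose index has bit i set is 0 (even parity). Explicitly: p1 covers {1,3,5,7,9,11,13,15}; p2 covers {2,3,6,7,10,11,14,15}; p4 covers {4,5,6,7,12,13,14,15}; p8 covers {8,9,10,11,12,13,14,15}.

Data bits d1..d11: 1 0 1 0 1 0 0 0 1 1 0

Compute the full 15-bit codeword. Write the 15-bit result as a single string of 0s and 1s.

111101011000110

Place data at non-parity positions: p1 p2 1 p4 0 1 0 p8 1 0 0 0 1 1 0
p1 (pos 1,3,5,7,9,11,13,15): XOR of data positions = 1⊕0⊕0⊕1⊕0⊕1⊕0 = 1
p2 (pos 2,3,6,7,10,11,14,15): XOR of data positions = 1⊕1⊕0⊕0⊕0⊕1⊕0 = 1
p4 (pos 4,5,6,7,12,13,14,15): XOR of data positions = 0⊕1⊕0⊕0⊕1⊕1⊕0 = 1
p8 (pos 8,9,10,11,12,13,14,15): XOR of data positions = 1⊕0⊕0⊕0⊕1⊕1⊕0 = 1
Codeword: 111101011000110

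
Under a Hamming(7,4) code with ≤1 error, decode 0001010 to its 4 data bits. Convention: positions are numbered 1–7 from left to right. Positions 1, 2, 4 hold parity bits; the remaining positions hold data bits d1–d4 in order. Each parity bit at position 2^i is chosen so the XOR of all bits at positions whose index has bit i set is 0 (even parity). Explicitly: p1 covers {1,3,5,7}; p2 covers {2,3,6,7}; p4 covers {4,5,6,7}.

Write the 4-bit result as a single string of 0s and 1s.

s1 (pos 1,3,5,7): 0⊕0⊕0⊕0 = 0
s2 (pos 2,3,6,7): 0⊕0⊕1⊕0 = 1
s4 (pos 4,5,6,7): 1⊕0⊕1⊕0 = 0
Syndrome s4…s1 = 010 → error at position 2.
Flip position 2: 0001010 → 0101010
Read data bits from positions 3,5,6,7: 0010

0010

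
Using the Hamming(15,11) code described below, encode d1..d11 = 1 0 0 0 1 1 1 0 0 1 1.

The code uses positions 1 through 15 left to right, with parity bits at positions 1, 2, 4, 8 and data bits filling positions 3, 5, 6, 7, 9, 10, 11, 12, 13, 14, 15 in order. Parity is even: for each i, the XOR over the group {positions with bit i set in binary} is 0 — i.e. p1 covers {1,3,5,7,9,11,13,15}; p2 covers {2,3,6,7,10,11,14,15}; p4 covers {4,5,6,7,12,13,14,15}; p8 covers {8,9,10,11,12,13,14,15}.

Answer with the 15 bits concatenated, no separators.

011000011110011

Place data at non-parity positions: p1 p2 1 p4 0 0 0 p8 1 1 1 0 0 1 1
p1 (pos 1,3,5,7,9,11,13,15): XOR of data positions = 1⊕0⊕0⊕1⊕1⊕0⊕1 = 0
p2 (pos 2,3,6,7,10,11,14,15): XOR of data positions = 1⊕0⊕0⊕1⊕1⊕1⊕1 = 1
p4 (pos 4,5,6,7,12,13,14,15): XOR of data positions = 0⊕0⊕0⊕0⊕0⊕1⊕1 = 0
p8 (pos 8,9,10,11,12,13,14,15): XOR of data positions = 1⊕1⊕1⊕0⊕0⊕1⊕1 = 1
Codeword: 011000011110011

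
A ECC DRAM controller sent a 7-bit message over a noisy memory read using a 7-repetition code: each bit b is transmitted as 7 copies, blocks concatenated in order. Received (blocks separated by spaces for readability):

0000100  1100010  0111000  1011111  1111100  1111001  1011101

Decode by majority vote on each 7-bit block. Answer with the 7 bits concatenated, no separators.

Block 1 (0000100): 1 one → 0
Block 2 (1100010): 3 ones → 0
Block 3 (0111000): 3 ones → 0
Block 4 (1011111): 6 ones → 1
Block 5 (1111100): 5 ones → 1
Block 6 (1111001): 5 ones → 1
Block 7 (1011101): 5 ones → 1

0001111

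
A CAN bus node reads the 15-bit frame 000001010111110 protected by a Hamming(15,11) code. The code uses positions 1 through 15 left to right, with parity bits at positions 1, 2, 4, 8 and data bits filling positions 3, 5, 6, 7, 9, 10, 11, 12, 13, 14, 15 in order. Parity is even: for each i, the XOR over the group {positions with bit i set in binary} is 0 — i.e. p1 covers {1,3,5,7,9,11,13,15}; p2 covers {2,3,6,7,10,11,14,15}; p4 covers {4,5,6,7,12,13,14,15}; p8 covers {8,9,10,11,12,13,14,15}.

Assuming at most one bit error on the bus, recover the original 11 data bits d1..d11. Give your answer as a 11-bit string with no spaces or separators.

00100111110

s1 (pos 1,3,5,7,9,11,13,15): 0⊕0⊕0⊕0⊕0⊕1⊕1⊕0 = 0
s2 (pos 2,3,6,7,10,11,14,15): 0⊕0⊕1⊕0⊕1⊕1⊕1⊕0 = 0
s4 (pos 4,5,6,7,12,13,14,15): 0⊕0⊕1⊕0⊕1⊕1⊕1⊕0 = 0
s8 (pos 8,9,10,11,12,13,14,15): 1⊕0⊕1⊕1⊕1⊕1⊕1⊕0 = 0
Syndrome s8…s1 = 0000 → no error.
Read data bits from positions 3,5,6,7,9,10,11,12,13,14,15: 00100111110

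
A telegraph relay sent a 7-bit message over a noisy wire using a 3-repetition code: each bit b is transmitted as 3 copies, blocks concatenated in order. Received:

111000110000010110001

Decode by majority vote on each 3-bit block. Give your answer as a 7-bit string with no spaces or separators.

Block 1 (111): 3 ones → 1
Block 2 (000): 0 ones → 0
Block 3 (110): 2 ones → 1
Block 4 (000): 0 ones → 0
Block 5 (010): 1 one → 0
Block 6 (110): 2 ones → 1
Block 7 (001): 1 one → 0

1010010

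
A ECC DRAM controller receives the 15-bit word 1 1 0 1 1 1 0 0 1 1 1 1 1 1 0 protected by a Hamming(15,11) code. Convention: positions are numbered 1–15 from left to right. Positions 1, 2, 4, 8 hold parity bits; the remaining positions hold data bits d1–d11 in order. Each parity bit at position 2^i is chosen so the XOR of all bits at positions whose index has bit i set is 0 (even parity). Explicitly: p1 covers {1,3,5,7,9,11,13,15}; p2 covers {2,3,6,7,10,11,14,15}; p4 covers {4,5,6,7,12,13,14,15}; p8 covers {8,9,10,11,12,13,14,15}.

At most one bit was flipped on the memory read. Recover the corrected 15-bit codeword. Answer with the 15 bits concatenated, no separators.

s1 (pos 1,3,5,7,9,11,13,15): 1⊕0⊕1⊕0⊕1⊕1⊕1⊕0 = 1
s2 (pos 2,3,6,7,10,11,14,15): 1⊕0⊕1⊕0⊕1⊕1⊕1⊕0 = 1
s4 (pos 4,5,6,7,12,13,14,15): 1⊕1⊕1⊕0⊕1⊕1⊕1⊕0 = 0
s8 (pos 8,9,10,11,12,13,14,15): 0⊕1⊕1⊕1⊕1⊕1⊕1⊕0 = 0
Syndrome s8…s1 = 0011 → error at position 3.
Flip position 3: 110111001111110 → 111111001111110

111111001111110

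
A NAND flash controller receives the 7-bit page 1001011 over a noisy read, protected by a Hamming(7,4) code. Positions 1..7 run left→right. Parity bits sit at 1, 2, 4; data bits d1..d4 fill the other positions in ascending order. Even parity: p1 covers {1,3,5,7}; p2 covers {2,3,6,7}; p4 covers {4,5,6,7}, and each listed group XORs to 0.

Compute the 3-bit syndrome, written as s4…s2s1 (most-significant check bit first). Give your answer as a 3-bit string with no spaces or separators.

100

s1 (pos 1,3,5,7): 1⊕0⊕0⊕1 = 0
s2 (pos 2,3,6,7): 0⊕0⊕1⊕1 = 0
s4 (pos 4,5,6,7): 1⊕0⊕1⊕1 = 1
Syndrome s4…s1 = 100 → error at position 4.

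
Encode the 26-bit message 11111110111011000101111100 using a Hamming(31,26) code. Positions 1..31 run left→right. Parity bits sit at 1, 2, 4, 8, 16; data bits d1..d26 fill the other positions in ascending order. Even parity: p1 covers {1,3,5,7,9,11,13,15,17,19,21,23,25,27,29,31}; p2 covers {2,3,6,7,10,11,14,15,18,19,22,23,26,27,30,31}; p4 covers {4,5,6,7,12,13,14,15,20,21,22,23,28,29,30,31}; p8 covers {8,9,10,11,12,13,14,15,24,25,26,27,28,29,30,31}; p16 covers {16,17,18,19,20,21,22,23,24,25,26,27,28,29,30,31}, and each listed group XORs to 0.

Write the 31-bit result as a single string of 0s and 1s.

0011111111101110011000101111100

Place data at non-parity positions: p1 p2 1 p4 1 1 1 p8 1 1 1 0 1 1 1 p16 0 1 1 0 0 0 1 0 1 1 1 1 1 0 0
p1 (pos 1,3,5,7,9,11,13,15,17,19,21,23,25,27,29,31): XOR of data positions = 1⊕1⊕1⊕1⊕1⊕1⊕1⊕0⊕1⊕0⊕1⊕1⊕1⊕1⊕0 = 0
p2 (pos 2,3,6,7,10,11,14,15,18,19,22,23,26,27,30,31): XOR of data positions = 1⊕1⊕1⊕1⊕1⊕1⊕1⊕1⊕1⊕0⊕1⊕1⊕1⊕0⊕0 = 0
p4 (pos 4,5,6,7,12,13,14,15,20,21,22,23,28,29,30,31): XOR of data positions = 1⊕1⊕1⊕0⊕1⊕1⊕1⊕0⊕0⊕0⊕1⊕1⊕1⊕0⊕0 = 1
p8 (pos 8,9,10,11,12,13,14,15,24,25,26,27,28,29,30,31): XOR of data positions = 1⊕1⊕1⊕0⊕1⊕1⊕1⊕0⊕1⊕1⊕1⊕1⊕1⊕0⊕0 = 1
p16 (pos 16,17,18,19,20,21,22,23,24,25,26,27,28,29,30,31): XOR of data positions = 0⊕1⊕1⊕0⊕0⊕0⊕1⊕0⊕1⊕1⊕1⊕1⊕1⊕0⊕0 = 0
Codeword: 0011111111101110011000101111100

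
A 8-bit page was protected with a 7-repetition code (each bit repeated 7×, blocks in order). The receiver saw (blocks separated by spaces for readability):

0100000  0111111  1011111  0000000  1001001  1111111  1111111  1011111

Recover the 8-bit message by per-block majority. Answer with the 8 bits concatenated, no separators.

01100111

Block 1 (0100000): 1 one → 0
Block 2 (0111111): 6 ones → 1
Block 3 (1011111): 6 ones → 1
Block 4 (0000000): 0 ones → 0
Block 5 (1001001): 3 ones → 0
Block 6 (1111111): 7 ones → 1
Block 7 (1111111): 7 ones → 1
Block 8 (1011111): 6 ones → 1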